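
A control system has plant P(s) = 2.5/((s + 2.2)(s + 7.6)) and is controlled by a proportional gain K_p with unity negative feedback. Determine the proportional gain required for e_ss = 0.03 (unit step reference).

For a type-0 loop with proportional control, e_ss = 1/(1 + K_p·P(0)).
P(0) = 0.1495. Require 1/(1 + K_p·0.1495) = 0.03, so 1 + 0.1495·K_p = 33.33.
K_p = (33.33 − 1)/0.1495 = 216.

K_p = 216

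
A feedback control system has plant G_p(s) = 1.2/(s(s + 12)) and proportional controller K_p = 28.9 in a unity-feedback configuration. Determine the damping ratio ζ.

ζ = 1.02

With unity feedback the closed-loop characteristic equation is s² + 12s + 28.9·1.2 = s² + 12s + 34.68 = 0.
So ω_n² = 34.68 ⇒ ω_n = 5.889 rad/s, and ζ = 12/(2ω_n) = 1.02.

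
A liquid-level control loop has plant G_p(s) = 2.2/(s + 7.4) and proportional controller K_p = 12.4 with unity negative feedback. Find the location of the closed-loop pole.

Closed-loop transfer function: T(s) = K_p·G_p(s)/(1 + K_p·G_p(s)) = 27.28/(s + 7.4 + 27.28) = 27.28/(s + 34.68).
The closed-loop pole is at s = −34.68.

s = -34.68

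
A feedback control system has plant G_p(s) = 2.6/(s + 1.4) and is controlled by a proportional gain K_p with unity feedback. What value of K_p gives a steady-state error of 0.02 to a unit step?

K_p = 26.4

Steady-state error for a unit step on this type-0 loop is 1/(1 + K_p·G_p(0)).
G_p(0) = 1.857. Require 1/(1 + K_p·1.857) = 0.02, so 1 + 1.857·K_p = 50.
K_p = (50 − 1)/1.857 = 26.4.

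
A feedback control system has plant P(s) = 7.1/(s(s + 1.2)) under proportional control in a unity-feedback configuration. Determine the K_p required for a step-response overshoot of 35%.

From %OS = 100·exp(−πζ/√(1−ζ²)) = 35%, ζ = −ln(0.35)/√(π²+ln²(0.35)) = 0.3169.
Characteristic equation s² + 1.2s + 7.1K_p = 0 gives ζ = 1.2/(2√(7.1K_p)).
Setting ζ = 0.3169: √(7.1K_p) = 1.2/(2·0.3169) = 1.893, so K_p = 3.584/7.1 = 0.505.

K_p = 0.505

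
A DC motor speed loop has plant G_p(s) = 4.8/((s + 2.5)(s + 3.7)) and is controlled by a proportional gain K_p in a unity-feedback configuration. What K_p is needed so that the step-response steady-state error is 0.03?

For a type-0 loop with proportional control, e_ss = 1/(1 + K_p·G_p(0)).
G_p(0) = 0.5189. Require 1/(1 + K_p·0.5189) = 0.03, so 1 + 0.5189·K_p = 33.33.
K_p = (33.33 − 1)/0.5189 = 62.3.

K_p = 62.3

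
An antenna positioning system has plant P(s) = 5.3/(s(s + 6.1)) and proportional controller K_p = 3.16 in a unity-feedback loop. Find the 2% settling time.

The closed-loop denominator s² + 6.1s + 16.75 gives ω_n = √16.75 = 4.092 and ζ = 6.1/(2ω_n) = 0.7453.
2% settling time T_s ≈ 4/(ζω_n) = 4/3.05 = 1.31 s.

T_s ≈ 1.31 s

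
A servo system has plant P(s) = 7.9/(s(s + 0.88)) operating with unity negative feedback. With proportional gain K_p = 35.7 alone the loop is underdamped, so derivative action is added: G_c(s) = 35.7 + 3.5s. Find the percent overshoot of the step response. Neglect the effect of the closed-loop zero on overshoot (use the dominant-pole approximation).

0.637%

Forward path: (35.7 + 3.5s)·7.9/(s(s+0.88)). The closed-loop characteristic equation is s² + (0.88 + 7.9·3.5)s + 7.9·35.7 = 0.
That is s² + 28.53s + 282 = 0, so ω_n = 16.79 rad/s and ζ = 28.53/(2·16.79) = 0.8494.
%OS = 100·exp(−πζ/√(1−ζ²)) = 0.637%.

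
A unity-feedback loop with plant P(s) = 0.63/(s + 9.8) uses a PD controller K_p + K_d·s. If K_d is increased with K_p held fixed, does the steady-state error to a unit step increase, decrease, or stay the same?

K_d affects only the transient (the s-coefficient); the DC loop gain, and hence e_ss, depends only on K_p.

unchanged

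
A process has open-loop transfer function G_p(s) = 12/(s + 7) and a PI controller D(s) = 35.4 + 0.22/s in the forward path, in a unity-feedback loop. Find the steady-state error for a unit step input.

The open loop D(s)G_p(s) has a pole at the origin (type 1), so the static position error constant is infinite and e_ss = 1/(1+∞) = 0.

0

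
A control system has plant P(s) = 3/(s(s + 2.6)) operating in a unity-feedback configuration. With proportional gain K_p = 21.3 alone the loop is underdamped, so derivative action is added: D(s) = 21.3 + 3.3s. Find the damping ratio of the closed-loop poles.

ζ = 0.782

Forward path: (21.3 + 3.3s)·3/(s(s+2.6)). The closed-loop characteristic equation is s² + (2.6 + 3·3.3)s + 3·21.3 = 0.
That is s² + 12.5s + 63.9 = 0, so ω_n = 7.994 rad/s and ζ = 12.5/(2·7.994) = 0.7819.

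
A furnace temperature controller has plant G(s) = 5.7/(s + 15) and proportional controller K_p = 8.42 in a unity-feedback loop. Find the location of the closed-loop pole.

Closed-loop transfer function: T(s) = K_p·G(s)/(1 + K_p·G(s)) = 47.99/(s + 15 + 47.99) = 47.99/(s + 62.99).
The closed-loop pole is at s = −62.99.

s = -62.99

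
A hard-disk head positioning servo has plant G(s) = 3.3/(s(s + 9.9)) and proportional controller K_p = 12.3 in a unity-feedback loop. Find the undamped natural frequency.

ω_n = 6.37 rad/s

The closed-loop denominator is s(s+9.9) + 12.3·3.3 = s² + 9.9s + 40.59.
So ω_n² = 40.59 ⇒ ω_n = 6.371 rad/s, and ζ = 9.9/(2ω_n) = 0.777.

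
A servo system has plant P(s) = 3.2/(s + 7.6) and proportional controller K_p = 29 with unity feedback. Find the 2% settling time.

Closed-loop transfer function: T(s) = K_p·P(s)/(1 + K_p·P(s)) = 92.8/(s + 7.6 + 92.8) = 92.8/(s + 100.4).
Time constant τ = 1/100.4 = 0.00996 s, so the 2% settling time is about 4τ = 0.0398 s.

T_s ≈ 0.0398 s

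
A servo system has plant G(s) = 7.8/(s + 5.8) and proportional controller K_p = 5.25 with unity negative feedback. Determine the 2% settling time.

T_s ≈ 0.0856 s

Closed-loop transfer function: T(s) = K_p·G(s)/(1 + K_p·G(s)) = 40.95/(s + 5.8 + 40.95) = 40.95/(s + 46.75).
Time constant τ = 1/46.75 = 0.02139 s, so the 2% settling time is about 4τ = 0.0856 s.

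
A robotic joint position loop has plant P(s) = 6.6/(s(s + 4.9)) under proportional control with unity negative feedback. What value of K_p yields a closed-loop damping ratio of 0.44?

Closed-loop characteristic equation: s² + 4.9s + K_p·6.6 = 0.
So ω_n = √(6.6K_p) and 2ζω_n = 4.9, giving ζ = 4.9/(2√(6.6K_p)).
Setting ζ = 0.44: √(6.6K_p) = 4.9/(2·0.44) = 5.568, so K_p = 31/6.6 = 4.7.

K_p = 4.7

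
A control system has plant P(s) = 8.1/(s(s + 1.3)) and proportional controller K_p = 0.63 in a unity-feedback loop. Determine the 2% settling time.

T_s ≈ 6.15 s

The closed-loop denominator s² + 1.3s + 5.103 gives ω_n = √5.103 = 2.259 and ζ = 1.3/(2ω_n) = 0.2877.
2% settling time T_s ≈ 4/(ζω_n) = 4/0.65 = 6.15 s.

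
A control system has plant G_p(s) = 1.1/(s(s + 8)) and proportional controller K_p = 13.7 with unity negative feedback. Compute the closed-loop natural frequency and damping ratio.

1 + K_p·G_p(s) = 0 gives s² + 8s + 15.07 = 0.
Matching s² + 2ζω_n s + ω_n²: ω_n = √15.07 = 3.882 rad/s and 2ζω_n = 8, so ζ = 8/(2·3.882) = 1.03.

ω_n = 3.88 rad/s, ζ = 1.03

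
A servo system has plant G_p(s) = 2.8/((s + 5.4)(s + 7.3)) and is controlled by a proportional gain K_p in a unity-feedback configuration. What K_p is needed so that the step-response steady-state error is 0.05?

For a type-0 loop with proportional control, e_ss = 1/(1 + K_p·G_p(0)).
G_p(0) = 0.07103. Require 1/(1 + K_p·0.07103) = 0.05, so 1 + 0.07103·K_p = 20.
K_p = (20 − 1)/0.07103 = 267.

K_p = 267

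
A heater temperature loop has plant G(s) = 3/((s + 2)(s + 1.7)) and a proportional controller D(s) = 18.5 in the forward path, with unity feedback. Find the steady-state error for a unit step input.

The loop is type 0. Static position error constant K_pos = D(0)·G(0) = 18.5·0.8824 = 16.32.
Steady-state error to a unit step: e_ss = 1/(1+K_pos) = 1/17.32 = 0.0577.

0.0577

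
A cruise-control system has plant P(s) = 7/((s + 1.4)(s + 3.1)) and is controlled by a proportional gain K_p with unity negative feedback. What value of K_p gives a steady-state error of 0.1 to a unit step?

K_p = 5.58

Steady-state error for a unit step on this type-0 loop is 1/(1 + K_p·P(0)).
P(0) = 1.613. Require 1/(1 + K_p·1.613) = 0.1, so 1 + 1.613·K_p = 10.
K_p = (10 − 1)/1.613 = 5.58.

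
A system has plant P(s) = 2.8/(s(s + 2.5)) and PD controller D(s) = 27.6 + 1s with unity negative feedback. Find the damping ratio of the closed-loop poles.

ζ = 0.301

Forward path: (27.6 + 1s)·2.8/(s(s+2.5)). The closed-loop characteristic equation is s² + (2.5 + 2.8·1)s + 2.8·27.6 = 0.
That is s² + 5.3s + 77.28 = 0, so ω_n = 8.791 rad/s and ζ = 5.3/(2·8.791) = 0.3014.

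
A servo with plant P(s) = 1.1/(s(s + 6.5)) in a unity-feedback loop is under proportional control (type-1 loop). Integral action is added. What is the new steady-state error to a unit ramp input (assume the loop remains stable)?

0

The integrator raises the loop to type 2, so K_v → ∞ and e_ss to a ramp is zero.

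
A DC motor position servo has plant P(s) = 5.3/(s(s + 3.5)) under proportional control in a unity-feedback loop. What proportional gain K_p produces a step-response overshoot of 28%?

From %OS = 100·exp(−πζ/√(1−ζ²)) = 28%, ζ = −ln(0.28)/√(π²+ln²(0.28)) = 0.3755.
Characteristic equation s² + 3.5s + 5.3K_p = 0 gives ζ = 3.5/(2√(5.3K_p)).
Setting ζ = 0.3755: √(5.3K_p) = 3.5/(2·0.3755) = 4.66, so K_p = 21.72/5.3 = 4.1.

K_p = 4.1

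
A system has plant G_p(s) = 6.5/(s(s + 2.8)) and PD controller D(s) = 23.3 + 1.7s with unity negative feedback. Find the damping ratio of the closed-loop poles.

ζ = 0.563

Forward path: (23.3 + 1.7s)·6.5/(s(s+2.8)). The closed-loop characteristic equation is s² + (2.8 + 6.5·1.7)s + 6.5·23.3 = 0.
That is s² + 13.85s + 151.5 = 0, so ω_n = 12.31 rad/s and ζ = 13.85/(2·12.31) = 0.5627.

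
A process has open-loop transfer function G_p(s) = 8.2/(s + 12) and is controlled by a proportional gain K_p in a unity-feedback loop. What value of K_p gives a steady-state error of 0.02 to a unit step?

Steady-state error for a unit step on this type-0 loop is 1/(1 + K_p·G_p(0)).
G_p(0) = 0.6833. Require 1/(1 + K_p·0.6833) = 0.02, so 1 + 0.6833·K_p = 50.
K_p = (50 − 1)/0.6833 = 71.7.

K_p = 71.7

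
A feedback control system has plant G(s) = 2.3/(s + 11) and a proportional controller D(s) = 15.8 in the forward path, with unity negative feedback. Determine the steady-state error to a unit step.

The loop is type 0. Static position error constant K_pos = D(0)·G(0) = 15.8·0.2091 = 3.304.
Steady-state error to a unit step: e_ss = 1/(1+K_pos) = 1/4.304 = 0.232.

0.232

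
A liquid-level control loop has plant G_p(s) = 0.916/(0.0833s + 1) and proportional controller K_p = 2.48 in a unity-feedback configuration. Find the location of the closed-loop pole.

Closed loop: T(s) = K_p·G_p/(1+K_p·G_p) = 2.272/(0.0833s + 1 + 2.272), with pole at s = −(1 + 2.272)/0.0833 = −39.28.

s = -39.28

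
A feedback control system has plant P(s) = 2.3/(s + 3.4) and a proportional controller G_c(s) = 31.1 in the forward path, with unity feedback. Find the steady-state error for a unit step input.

0.0454

The loop is type 0. Static position error constant K_pos = G_c(0)·P(0) = 31.1·0.6765 = 21.04.
Steady-state error to a unit step: e_ss = 1/(1+K_pos) = 1/22.04 = 0.0454.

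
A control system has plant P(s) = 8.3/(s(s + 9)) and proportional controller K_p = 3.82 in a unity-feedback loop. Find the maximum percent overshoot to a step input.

Closed-loop characteristic equation: s² + 9s + 31.71 = 0, so ω_n = 5.631 rad/s and ζ = 9/(2·5.631) = 0.7992.
%OS = 100·exp(−πζ/√(1−ζ²)) = 100·exp(−π·0.7992/√0.3613) = 1.53%.

1.53%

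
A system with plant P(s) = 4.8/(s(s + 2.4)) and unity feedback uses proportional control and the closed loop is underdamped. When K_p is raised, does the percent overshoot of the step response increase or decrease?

ζ = 2.4/(2√(4.8K_p)) decreases as K_p grows; lower damping means more overshoot.

increase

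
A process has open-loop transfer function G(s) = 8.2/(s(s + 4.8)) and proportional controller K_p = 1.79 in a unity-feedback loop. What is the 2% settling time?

T_s ≈ 1.67 s

The closed-loop denominator s² + 4.8s + 14.68 gives ω_n = √14.68 = 3.831 and ζ = 4.8/(2ω_n) = 0.6264.
2% settling time T_s ≈ 4/(ζω_n) = 4/2.4 = 1.67 s.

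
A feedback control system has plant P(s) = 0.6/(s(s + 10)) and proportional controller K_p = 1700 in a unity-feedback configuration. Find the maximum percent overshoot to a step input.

60.8%

From 1 + K_pP(s) = 0: s² + 10s + 1020 = 0 ⇒ ω_n = 31.94, ζ = 0.1566.
%OS = 100·exp(−πζ/√(1−ζ²)) = 100·exp(−π·0.1566/√0.9755) = 60.8%.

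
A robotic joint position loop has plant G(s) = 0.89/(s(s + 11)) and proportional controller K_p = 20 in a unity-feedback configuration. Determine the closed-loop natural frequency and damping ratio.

ω_n = 4.22 rad/s, ζ = 1.3

With unity feedback the closed-loop characteristic equation is s² + 11s + 20·0.89 = s² + 11s + 17.8 = 0.
So ω_n² = 17.8 ⇒ ω_n = 4.219 rad/s, and ζ = 11/(2ω_n) = 1.3.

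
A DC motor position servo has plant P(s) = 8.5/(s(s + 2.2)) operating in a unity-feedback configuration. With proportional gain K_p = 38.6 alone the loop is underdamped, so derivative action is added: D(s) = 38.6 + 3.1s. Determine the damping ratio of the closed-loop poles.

ζ = 0.788

Forward path: (38.6 + 3.1s)·8.5/(s(s+2.2)). The closed-loop characteristic equation is s² + (2.2 + 8.5·3.1)s + 8.5·38.6 = 0.
That is s² + 28.55s + 328.1 = 0, so ω_n = 18.11 rad/s and ζ = 28.55/(2·18.11) = 0.7881.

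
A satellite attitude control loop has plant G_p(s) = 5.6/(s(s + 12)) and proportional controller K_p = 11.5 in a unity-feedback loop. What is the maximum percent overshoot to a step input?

From 1 + K_pG_p(s) = 0: s² + 12s + 64.4 = 0 ⇒ ω_n = 8.025, ζ = 0.7477.
%OS = 100·exp(−πζ/√(1−ζ²)) = 100·exp(−π·0.7477/√0.441) = 2.91%.

2.91%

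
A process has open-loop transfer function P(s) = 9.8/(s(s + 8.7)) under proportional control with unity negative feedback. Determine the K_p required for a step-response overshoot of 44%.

K_p = 30.2

From %OS = 100·exp(−πζ/√(1−ζ²)) = 44%, ζ = −ln(0.44)/√(π²+ln²(0.44)) = 0.2528.
Characteristic equation s² + 8.7s + 9.8K_p = 0 gives ζ = 8.7/(2√(9.8K_p)).
Setting ζ = 0.2528: √(9.8K_p) = 8.7/(2·0.2528) = 17.2, so K_p = 296/9.8 = 30.2.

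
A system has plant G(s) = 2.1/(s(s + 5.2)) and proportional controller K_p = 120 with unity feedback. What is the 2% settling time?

T_s ≈ 1.54 s

The closed-loop denominator s² + 5.2s + 252 gives ω_n = √252 = 15.87 and ζ = 5.2/(2ω_n) = 0.1638.
2% settling time T_s ≈ 4/(ζω_n) = 4/2.6 = 1.54 s.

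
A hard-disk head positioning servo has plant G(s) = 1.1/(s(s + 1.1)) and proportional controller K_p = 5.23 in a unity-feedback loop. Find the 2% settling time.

From 1 + K_pG(s) = 0: s² + 1.1s + 5.753 = 0 ⇒ ω_n = 2.399, ζ = 0.2293.
2% settling time T_s ≈ 4/(ζω_n) = 4/0.55 = 7.27 s.

T_s ≈ 7.27 s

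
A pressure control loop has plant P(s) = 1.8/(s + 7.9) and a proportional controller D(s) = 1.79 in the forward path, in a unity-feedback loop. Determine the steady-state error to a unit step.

The loop is type 0. Static position error constant K_pos = D(0)·P(0) = 1.79·0.2278 = 0.4078.
Steady-state error to a unit step: e_ss = 1/(1+K_pos) = 1/1.408 = 0.71.

0.71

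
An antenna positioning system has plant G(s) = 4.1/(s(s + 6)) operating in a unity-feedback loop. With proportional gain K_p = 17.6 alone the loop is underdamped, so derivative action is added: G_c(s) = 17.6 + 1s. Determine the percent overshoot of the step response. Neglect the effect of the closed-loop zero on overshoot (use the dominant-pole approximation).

9.8%

Forward path: (17.6 + 1s)·4.1/(s(s+6)). The closed-loop characteristic equation is s² + (6 + 4.1·1)s + 4.1·17.6 = 0.
That is s² + 10.1s + 72.16 = 0, so ω_n = 8.495 rad/s and ζ = 10.1/(2·8.495) = 0.5945.
%OS = 100·exp(−πζ/√(1−ζ²)) = 9.8%.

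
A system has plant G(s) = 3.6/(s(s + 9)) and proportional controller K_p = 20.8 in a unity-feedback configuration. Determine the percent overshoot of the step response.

14.8%

From 1 + K_pG(s) = 0: s² + 9s + 74.88 = 0 ⇒ ω_n = 8.653, ζ = 0.52.
%OS = 100·exp(−πζ/√(1−ζ²)) = 100·exp(−π·0.52/√0.7296) = 14.8%.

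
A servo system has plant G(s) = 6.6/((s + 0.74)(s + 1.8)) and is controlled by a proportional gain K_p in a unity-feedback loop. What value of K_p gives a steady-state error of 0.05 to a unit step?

Steady-state error for a unit step on this type-0 loop is 1/(1 + K_p·G(0)).
G(0) = 4.955. Require 1/(1 + K_p·4.955) = 0.05, so 1 + 4.955·K_p = 20.
K_p = (20 − 1)/4.955 = 3.83.

K_p = 3.83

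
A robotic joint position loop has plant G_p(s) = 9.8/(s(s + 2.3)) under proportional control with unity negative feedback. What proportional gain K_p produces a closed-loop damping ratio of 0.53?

K_p = 0.48

Closed-loop characteristic equation: s² + 2.3s + K_p·9.8 = 0.
So ω_n = √(9.8K_p) and 2ζω_n = 2.3, giving ζ = 2.3/(2√(9.8K_p)).
Setting ζ = 0.53: √(9.8K_p) = 2.3/(2·0.53) = 2.17, so K_p = 4.708/9.8 = 0.48.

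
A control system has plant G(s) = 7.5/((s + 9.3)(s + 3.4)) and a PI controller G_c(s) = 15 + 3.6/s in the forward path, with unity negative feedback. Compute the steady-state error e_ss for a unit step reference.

The open loop G_c(s)G(s) has a pole at the origin (type 1), so the static position error constant is infinite and e_ss = 1/(1+∞) = 0.

0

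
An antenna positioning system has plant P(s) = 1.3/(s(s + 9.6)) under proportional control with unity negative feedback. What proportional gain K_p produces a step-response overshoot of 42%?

K_p = 250

From %OS = 100·exp(−πζ/√(1−ζ²)) = 42%, ζ = −ln(0.42)/√(π²+ln²(0.42)) = 0.2662.
Characteristic equation s² + 9.6s + 1.3K_p = 0 gives ζ = 9.6/(2√(1.3K_p)).
Setting ζ = 0.2662: √(1.3K_p) = 9.6/(2·0.2662) = 18.03, so K_p = 325.2/1.3 = 250.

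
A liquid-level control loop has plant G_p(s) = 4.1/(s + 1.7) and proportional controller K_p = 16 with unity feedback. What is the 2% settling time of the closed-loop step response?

T_s ≈ 0.0594 s

Closed-loop transfer function: T(s) = K_p·G_p(s)/(1 + K_p·G_p(s)) = 65.6/(s + 1.7 + 65.6) = 65.6/(s + 67.3).
Time constant τ = 1/67.3 = 0.01486 s, so the 2% settling time is about 4τ = 0.0594 s.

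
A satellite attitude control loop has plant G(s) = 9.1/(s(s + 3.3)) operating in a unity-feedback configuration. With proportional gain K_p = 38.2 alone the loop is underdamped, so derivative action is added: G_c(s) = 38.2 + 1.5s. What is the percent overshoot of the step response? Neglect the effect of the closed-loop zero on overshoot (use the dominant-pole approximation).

20.1%

Forward path: (38.2 + 1.5s)·9.1/(s(s+3.3)). The closed-loop characteristic equation is s² + (3.3 + 9.1·1.5)s + 9.1·38.2 = 0.
That is s² + 16.95s + 347.6 = 0, so ω_n = 18.64 rad/s and ζ = 16.95/(2·18.64) = 0.4546.
%OS = 100·exp(−πζ/√(1−ζ²)) = 20.1%.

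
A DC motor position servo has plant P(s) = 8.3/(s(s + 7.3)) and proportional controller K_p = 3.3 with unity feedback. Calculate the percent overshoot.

From 1 + K_pP(s) = 0: s² + 7.3s + 27.39 = 0 ⇒ ω_n = 5.234, ζ = 0.6974.
%OS = 100·exp(−πζ/√(1−ζ²)) = 100·exp(−π·0.6974/√0.5136) = 4.7%.

4.7%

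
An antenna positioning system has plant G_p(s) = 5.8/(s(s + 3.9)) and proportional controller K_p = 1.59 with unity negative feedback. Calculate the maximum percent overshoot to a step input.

The closed-loop denominator s² + 3.9s + 9.222 gives ω_n = √9.222 = 3.037 and ζ = 3.9/(2ω_n) = 0.6421.
%OS = 100·exp(−πζ/√(1−ζ²)) = 100·exp(−π·0.6421/√0.5877) = 7.2%.

7.2%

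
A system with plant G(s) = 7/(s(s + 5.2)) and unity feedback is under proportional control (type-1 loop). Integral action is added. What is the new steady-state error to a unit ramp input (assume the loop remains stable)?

The integrator raises the loop to type 2, so K_v → ∞ and e_ss to a ramp is zero.

0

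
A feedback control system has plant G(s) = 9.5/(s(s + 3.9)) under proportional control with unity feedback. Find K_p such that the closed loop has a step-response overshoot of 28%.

K_p = 2.84

From %OS = 100·exp(−πζ/√(1−ζ²)) = 28%, ζ = −ln(0.28)/√(π²+ln²(0.28)) = 0.3755.
Characteristic equation s² + 3.9s + 9.5K_p = 0 gives ζ = 3.9/(2√(9.5K_p)).
Setting ζ = 0.3755: √(9.5K_p) = 3.9/(2·0.3755) = 5.193, so K_p = 26.96/9.5 = 2.84.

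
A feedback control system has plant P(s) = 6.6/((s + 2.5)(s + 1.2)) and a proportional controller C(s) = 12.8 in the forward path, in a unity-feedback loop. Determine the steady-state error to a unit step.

0.0343

The loop is type 0. Static position error constant K_pos = C(0)·P(0) = 12.8·2.2 = 28.16.
Steady-state error to a unit step: e_ss = 1/(1+K_pos) = 1/29.16 = 0.0343.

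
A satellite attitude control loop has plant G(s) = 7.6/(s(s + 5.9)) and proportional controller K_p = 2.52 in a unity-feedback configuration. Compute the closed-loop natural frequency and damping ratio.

ω_n = 4.38 rad/s, ζ = 0.674

With unity feedback the closed-loop characteristic equation is s² + 5.9s + 2.52·7.6 = s² + 5.9s + 19.15 = 0.
Matching s² + 2ζω_n s + ω_n²: ω_n = √19.15 = 4.376 rad/s and 2ζω_n = 5.9, so ζ = 5.9/(2·4.376) = 0.674.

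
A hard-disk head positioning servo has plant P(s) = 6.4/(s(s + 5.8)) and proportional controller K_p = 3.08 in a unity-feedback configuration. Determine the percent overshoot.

6.65%

Closed-loop characteristic equation: s² + 5.8s + 19.71 = 0, so ω_n = 4.44 rad/s and ζ = 5.8/(2·4.44) = 0.6532.
%OS = 100·exp(−πζ/√(1−ζ²)) = 100·exp(−π·0.6532/√0.5734) = 6.65%.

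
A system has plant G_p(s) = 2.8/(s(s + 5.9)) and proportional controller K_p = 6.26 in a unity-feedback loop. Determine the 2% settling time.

T_s ≈ 1.36 s

Closed-loop characteristic equation: s² + 5.9s + 17.53 = 0, so ω_n = 4.187 rad/s and ζ = 5.9/(2·4.187) = 0.7046.
2% settling time T_s ≈ 4/(ζω_n) = 4/2.95 = 1.36 s.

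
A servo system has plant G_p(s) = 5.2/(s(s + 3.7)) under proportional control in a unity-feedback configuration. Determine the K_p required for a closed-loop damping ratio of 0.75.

K_p = 1.17

Closed-loop characteristic equation: s² + 3.7s + K_p·5.2 = 0.
So ω_n = √(5.2K_p) and 2ζω_n = 3.7, giving ζ = 3.7/(2√(5.2K_p)).
Setting ζ = 0.75: √(5.2K_p) = 3.7/(2·0.75) = 2.467, so K_p = 6.084/5.2 = 1.17.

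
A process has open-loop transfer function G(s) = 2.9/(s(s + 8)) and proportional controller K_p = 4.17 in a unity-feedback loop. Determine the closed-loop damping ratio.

ζ = 1.15

1 + K_p·G(s) = 0 gives s² + 8s + 12.09 = 0.
So ω_n² = 12.09 ⇒ ω_n = 3.477 rad/s, and ζ = 8/(2ω_n) = 1.15.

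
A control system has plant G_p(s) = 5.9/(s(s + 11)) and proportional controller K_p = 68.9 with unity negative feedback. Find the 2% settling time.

The closed-loop denominator s² + 11s + 406.5 gives ω_n = √406.5 = 20.16 and ζ = 11/(2ω_n) = 0.2728.
2% settling time T_s ≈ 4/(ζω_n) = 4/5.5 = 0.727 s.

T_s ≈ 0.727 s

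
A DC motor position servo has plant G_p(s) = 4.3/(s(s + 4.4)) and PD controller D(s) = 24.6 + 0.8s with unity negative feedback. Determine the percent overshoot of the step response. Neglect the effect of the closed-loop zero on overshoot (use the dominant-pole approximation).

Forward path: (24.6 + 0.8s)·4.3/(s(s+4.4)). The closed-loop characteristic equation is s² + (4.4 + 4.3·0.8)s + 4.3·24.6 = 0.
That is s² + 7.84s + 105.8 = 0, so ω_n = 10.28 rad/s and ζ = 7.84/(2·10.28) = 0.3811.
%OS = 100·exp(−πζ/√(1−ζ²)) = 27.4%.

27.4%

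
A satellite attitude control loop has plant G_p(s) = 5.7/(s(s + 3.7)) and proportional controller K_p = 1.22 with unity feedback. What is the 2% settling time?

Closed-loop characteristic equation: s² + 3.7s + 6.954 = 0, so ω_n = 2.637 rad/s and ζ = 3.7/(2·2.637) = 0.7015.
2% settling time T_s ≈ 4/(ζω_n) = 4/1.85 = 2.16 s.

T_s ≈ 2.16 s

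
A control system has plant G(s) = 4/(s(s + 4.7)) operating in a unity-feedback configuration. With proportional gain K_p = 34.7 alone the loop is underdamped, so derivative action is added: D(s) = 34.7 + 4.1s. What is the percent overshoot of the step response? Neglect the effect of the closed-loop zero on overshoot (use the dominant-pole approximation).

Forward path: (34.7 + 4.1s)·4/(s(s+4.7)). The closed-loop characteristic equation is s² + (4.7 + 4·4.1)s + 4·34.7 = 0.
That is s² + 21.1s + 138.8 = 0, so ω_n = 11.78 rad/s and ζ = 21.1/(2·11.78) = 0.8955.
%OS = 100·exp(−πζ/√(1−ζ²)) = 0.18%.

0.18%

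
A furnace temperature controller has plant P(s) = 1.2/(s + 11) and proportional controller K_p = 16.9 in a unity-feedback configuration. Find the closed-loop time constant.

Closed-loop transfer function: T(s) = K_p·P(s)/(1 + K_p·P(s)) = 20.28/(s + 11 + 20.28) = 20.28/(s + 31.28).
Time constant τ = 1/31.28 = 0.032 s.

τ = 0.032 s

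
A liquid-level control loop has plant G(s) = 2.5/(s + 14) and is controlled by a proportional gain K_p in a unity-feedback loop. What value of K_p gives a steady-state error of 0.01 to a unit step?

K_p = 554

For a type-0 loop with proportional control, e_ss = 1/(1 + K_p·G(0)).
G(0) = 0.1786. Require 1/(1 + K_p·0.1786) = 0.01, so 1 + 0.1786·K_p = 100.
K_p = (100 − 1)/0.1786 = 554.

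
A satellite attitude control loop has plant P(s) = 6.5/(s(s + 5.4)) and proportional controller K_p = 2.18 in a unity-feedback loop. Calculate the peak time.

T_p = 1.2 s

The closed-loop denominator s² + 5.4s + 14.17 gives ω_n = √14.17 = 3.764 and ζ = 5.4/(2ω_n) = 0.7173.
Damped frequency ω_d = ω_n√(1−ζ²) = 2.623 rad/s, so peak time T_p = π/ω_d = 1.2 s.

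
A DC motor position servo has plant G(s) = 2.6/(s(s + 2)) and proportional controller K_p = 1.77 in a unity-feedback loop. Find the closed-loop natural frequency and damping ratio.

ω_n = 2.15 rad/s, ζ = 0.466

With unity feedback the closed-loop characteristic equation is s² + 2s + 1.77·2.6 = s² + 2s + 4.602 = 0.
Matching s² + 2ζω_n s + ω_n²: ω_n = √4.602 = 2.145 rad/s and 2ζω_n = 2, so ζ = 2/(2·2.145) = 0.466.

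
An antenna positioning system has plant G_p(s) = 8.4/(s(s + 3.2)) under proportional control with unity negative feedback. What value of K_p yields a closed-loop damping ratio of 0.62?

Closed-loop characteristic equation: s² + 3.2s + K_p·8.4 = 0.
So ω_n = √(8.4K_p) and 2ζω_n = 3.2, giving ζ = 3.2/(2√(8.4K_p)).
Setting ζ = 0.62: √(8.4K_p) = 3.2/(2·0.62) = 2.581, so K_p = 6.66/8.4 = 0.793.

K_p = 0.793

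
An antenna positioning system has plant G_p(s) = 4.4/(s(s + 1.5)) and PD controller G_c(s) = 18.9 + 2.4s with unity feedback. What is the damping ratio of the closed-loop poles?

ζ = 0.661

Forward path: (18.9 + 2.4s)·4.4/(s(s+1.5)). The closed-loop characteristic equation is s² + (1.5 + 4.4·2.4)s + 4.4·18.9 = 0.
That is s² + 12.06s + 83.16 = 0, so ω_n = 9.119 rad/s and ζ = 12.06/(2·9.119) = 0.6612.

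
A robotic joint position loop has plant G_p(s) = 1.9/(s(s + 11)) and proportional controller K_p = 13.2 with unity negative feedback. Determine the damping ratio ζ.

ζ = 1.1

With unity feedback the closed-loop characteristic equation is s² + 11s + 13.2·1.9 = s² + 11s + 25.08 = 0.
Matching s² + 2ζω_n s + ω_n²: ω_n = √25.08 = 5.008 rad/s and 2ζω_n = 11, so ζ = 11/(2·5.008) = 1.1.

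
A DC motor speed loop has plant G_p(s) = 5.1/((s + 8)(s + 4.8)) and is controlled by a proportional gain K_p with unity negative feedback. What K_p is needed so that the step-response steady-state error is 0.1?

K_p = 67.8

The loop is type 0, so e_ss(step) = 1/(1 + K_pos) with K_pos = K_p·G_p(0).
G_p(0) = 0.1328. Require 1/(1 + K_p·0.1328) = 0.1, so 1 + 0.1328·K_p = 10.
K_p = (10 − 1)/0.1328 = 67.8.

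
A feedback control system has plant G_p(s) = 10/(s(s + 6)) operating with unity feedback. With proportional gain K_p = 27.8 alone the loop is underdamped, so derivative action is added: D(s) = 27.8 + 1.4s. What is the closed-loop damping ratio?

Forward path: (27.8 + 1.4s)·10/(s(s+6)). The closed-loop characteristic equation is s² + (6 + 10·1.4)s + 10·27.8 = 0.
That is s² + 20s + 278 = 0, so ω_n = 16.67 rad/s and ζ = 20/(2·16.67) = 0.5998.

ζ = 0.6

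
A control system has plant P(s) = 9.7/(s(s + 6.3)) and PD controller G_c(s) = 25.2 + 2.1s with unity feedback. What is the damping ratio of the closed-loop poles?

Forward path: (25.2 + 2.1s)·9.7/(s(s+6.3)). The closed-loop characteristic equation is s² + (6.3 + 9.7·2.1)s + 9.7·25.2 = 0.
That is s² + 26.67s + 244.4 = 0, so ω_n = 15.63 rad/s and ζ = 26.67/(2·15.63) = 0.8529.

ζ = 0.853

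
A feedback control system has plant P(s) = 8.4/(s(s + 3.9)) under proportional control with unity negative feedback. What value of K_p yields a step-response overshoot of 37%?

K_p = 4.97

From %OS = 100·exp(−πζ/√(1−ζ²)) = 37%, ζ = −ln(0.37)/√(π²+ln²(0.37)) = 0.3017.
Characteristic equation s² + 3.9s + 8.4K_p = 0 gives ζ = 3.9/(2√(8.4K_p)).
Setting ζ = 0.3017: √(8.4K_p) = 3.9/(2·0.3017) = 6.463, so K_p = 41.77/8.4 = 4.97.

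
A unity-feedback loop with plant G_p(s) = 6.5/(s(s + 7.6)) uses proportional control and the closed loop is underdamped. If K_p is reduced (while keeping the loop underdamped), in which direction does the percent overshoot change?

decrease

ζ = 7.6/(2√(6.5K_p)) rises as K_p falls; higher damping means less overshoot.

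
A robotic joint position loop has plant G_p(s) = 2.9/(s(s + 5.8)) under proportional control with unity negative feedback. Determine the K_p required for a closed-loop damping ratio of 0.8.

K_p = 4.53

Closed-loop characteristic equation: s² + 5.8s + K_p·2.9 = 0.
So ω_n = √(2.9K_p) and 2ζω_n = 5.8, giving ζ = 5.8/(2√(2.9K_p)).
Setting ζ = 0.8: √(2.9K_p) = 5.8/(2·0.8) = 3.625, so K_p = 13.14/2.9 = 4.53.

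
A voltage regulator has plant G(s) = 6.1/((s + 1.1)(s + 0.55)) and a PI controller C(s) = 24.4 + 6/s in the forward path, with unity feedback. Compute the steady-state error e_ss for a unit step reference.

The open loop C(s)G(s) has a pole at the origin (type 1), so the static position error constant is infinite and e_ss = 1/(1+∞) = 0.

0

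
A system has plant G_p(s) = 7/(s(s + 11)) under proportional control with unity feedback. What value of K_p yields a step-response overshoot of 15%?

K_p = 16.2

From %OS = 100·exp(−πζ/√(1−ζ²)) = 15%, ζ = −ln(0.15)/√(π²+ln²(0.15)) = 0.5169.
Characteristic equation s² + 11s + 7K_p = 0 gives ζ = 11/(2√(7K_p)).
Setting ζ = 0.5169: √(7K_p) = 11/(2·0.5169) = 10.64, so K_p = 113.2/7 = 16.2.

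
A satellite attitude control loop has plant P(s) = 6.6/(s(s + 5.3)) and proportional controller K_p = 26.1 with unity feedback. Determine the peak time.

The closed-loop denominator s² + 5.3s + 172.3 gives ω_n = √172.3 = 13.12 and ζ = 5.3/(2ω_n) = 0.2019.
Damped frequency ω_d = ω_n√(1−ζ²) = 12.85 rad/s, so peak time T_p = π/ω_d = 0.244 s.

T_p = 0.244 s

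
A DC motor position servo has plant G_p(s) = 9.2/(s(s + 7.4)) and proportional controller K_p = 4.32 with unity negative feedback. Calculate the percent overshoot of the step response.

10.3%

Closed-loop characteristic equation: s² + 7.4s + 39.74 = 0, so ω_n = 6.304 rad/s and ζ = 7.4/(2·6.304) = 0.5869.
%OS = 100·exp(−πζ/√(1−ζ²)) = 100·exp(−π·0.5869/√0.6555) = 10.3%.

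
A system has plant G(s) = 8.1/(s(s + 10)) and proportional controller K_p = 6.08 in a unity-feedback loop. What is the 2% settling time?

T_s ≈ 0.8 s

The closed-loop denominator s² + 10s + 49.25 gives ω_n = √49.25 = 7.018 and ζ = 10/(2ω_n) = 0.7125.
2% settling time T_s ≈ 4/(ζω_n) = 4/5 = 0.8 s.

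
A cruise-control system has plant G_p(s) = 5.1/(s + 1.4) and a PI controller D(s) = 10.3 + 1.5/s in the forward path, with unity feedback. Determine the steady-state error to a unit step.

The open loop D(s)G_p(s) has a pole at the origin (type 1), so the static position error constant is infinite and e_ss = 1/(1+∞) = 0.

0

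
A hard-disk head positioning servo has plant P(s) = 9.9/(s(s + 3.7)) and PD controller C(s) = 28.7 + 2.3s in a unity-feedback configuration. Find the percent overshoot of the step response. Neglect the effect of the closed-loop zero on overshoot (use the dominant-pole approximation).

Forward path: (28.7 + 2.3s)·9.9/(s(s+3.7)). The closed-loop characteristic equation is s² + (3.7 + 9.9·2.3)s + 9.9·28.7 = 0.
That is s² + 26.47s + 284.1 = 0, so ω_n = 16.86 rad/s and ζ = 26.47/(2·16.86) = 0.7852.
%OS = 100·exp(−πζ/√(1−ζ²)) = 1.86%.

1.86%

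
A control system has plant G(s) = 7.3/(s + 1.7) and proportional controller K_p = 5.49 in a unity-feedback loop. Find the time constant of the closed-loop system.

τ = 0.0239 s

Closed-loop transfer function: T(s) = K_p·G(s)/(1 + K_p·G(s)) = 40.08/(s + 1.7 + 40.08) = 40.08/(s + 41.78).
Time constant τ = 1/41.78 = 0.0239 s.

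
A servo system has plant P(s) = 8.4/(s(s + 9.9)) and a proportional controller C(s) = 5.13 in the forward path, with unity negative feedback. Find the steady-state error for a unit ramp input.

0.23

The loop has one pole at the origin (type 1). Velocity error constant K_v = lim_{s→0} s·C(s)P(s) = 5.13·8.4/9.9 = 4.353.
Steady-state error to a unit ramp: e_ss = 1/K_v = 0.23.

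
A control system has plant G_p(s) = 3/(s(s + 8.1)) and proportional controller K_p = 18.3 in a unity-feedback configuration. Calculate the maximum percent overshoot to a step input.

12.9%

From 1 + K_pG_p(s) = 0: s² + 8.1s + 54.9 = 0 ⇒ ω_n = 7.409, ζ = 0.5466.
%OS = 100·exp(−πζ/√(1−ζ²)) = 100·exp(−π·0.5466/√0.7012) = 12.9%.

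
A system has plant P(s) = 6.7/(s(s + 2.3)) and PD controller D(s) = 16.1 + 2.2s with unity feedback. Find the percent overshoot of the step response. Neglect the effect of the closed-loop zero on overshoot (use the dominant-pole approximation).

1.1%

Forward path: (16.1 + 2.2s)·6.7/(s(s+2.3)). The closed-loop characteristic equation is s² + (2.3 + 6.7·2.2)s + 6.7·16.1 = 0.
That is s² + 17.04s + 107.9 = 0, so ω_n = 10.39 rad/s and ζ = 17.04/(2·10.39) = 0.8203.
%OS = 100·exp(−πζ/√(1−ζ²)) = 1.1%.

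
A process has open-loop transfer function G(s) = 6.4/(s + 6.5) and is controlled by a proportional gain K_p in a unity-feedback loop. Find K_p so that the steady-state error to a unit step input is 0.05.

The loop is type 0, so e_ss(step) = 1/(1 + K_pos) with K_pos = K_p·G(0).
G(0) = 0.9846. Require 1/(1 + K_p·0.9846) = 0.05, so 1 + 0.9846·K_p = 20.
K_p = (20 − 1)/0.9846 = 19.3.

K_p = 19.3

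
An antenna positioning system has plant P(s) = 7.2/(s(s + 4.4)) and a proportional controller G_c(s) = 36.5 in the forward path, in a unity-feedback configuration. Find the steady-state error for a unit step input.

0

The open loop G_c(s)P(s) has a pole at the origin (type 1), so the static position error constant is infinite and e_ss = 1/(1+∞) = 0.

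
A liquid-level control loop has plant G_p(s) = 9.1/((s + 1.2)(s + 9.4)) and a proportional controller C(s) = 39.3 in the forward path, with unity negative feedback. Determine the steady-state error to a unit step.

0.0306

The loop is type 0. Static position error constant K_pos = C(0)·G_p(0) = 39.3·0.8067 = 31.7.
Steady-state error to a unit step: e_ss = 1/(1+K_pos) = 1/32.7 = 0.0306.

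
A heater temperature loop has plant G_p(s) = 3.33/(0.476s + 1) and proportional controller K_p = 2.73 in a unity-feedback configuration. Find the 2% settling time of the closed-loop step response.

Closed loop: T(s) = K_p·G_p/(1+K_p·G_p) = 9.091/(0.476s + 1 + 9.091), with pole at s = −(1 + 9.091)/0.476 = −21.2.
τ = 1/21.2 = 0.04717 s, so 2% settling time ≈ 4τ = 0.189 s.

T_s ≈ 0.189 s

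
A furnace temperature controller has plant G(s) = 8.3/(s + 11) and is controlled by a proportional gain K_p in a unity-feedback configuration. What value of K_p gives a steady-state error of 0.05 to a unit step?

The loop is type 0, so e_ss(step) = 1/(1 + K_pos) with K_pos = K_p·G(0).
G(0) = 0.7545. Require 1/(1 + K_p·0.7545) = 0.05, so 1 + 0.7545·K_p = 20.
K_p = (20 − 1)/0.7545 = 25.2.

K_p = 25.2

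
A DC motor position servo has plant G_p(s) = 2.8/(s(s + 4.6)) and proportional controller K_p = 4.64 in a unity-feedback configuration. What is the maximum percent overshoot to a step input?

Closed-loop characteristic equation: s² + 4.6s + 12.99 = 0, so ω_n = 3.604 rad/s and ζ = 4.6/(2·3.604) = 0.6381.
%OS = 100·exp(−πζ/√(1−ζ²)) = 100·exp(−π·0.6381/√0.5928) = 7.4%.

7.4%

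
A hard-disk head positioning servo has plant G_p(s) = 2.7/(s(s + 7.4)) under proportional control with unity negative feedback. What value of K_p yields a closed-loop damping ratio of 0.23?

Closed-loop characteristic equation: s² + 7.4s + K_p·2.7 = 0.
So ω_n = √(2.7K_p) and 2ζω_n = 7.4, giving ζ = 7.4/(2√(2.7K_p)).
Setting ζ = 0.23: √(2.7K_p) = 7.4/(2·0.23) = 16.09, so K_p = 258.8/2.7 = 95.8.

K_p = 95.8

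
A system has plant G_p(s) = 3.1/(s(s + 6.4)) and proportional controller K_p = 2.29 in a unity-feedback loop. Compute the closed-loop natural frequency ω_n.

ω_n = 2.66 rad/s

The closed-loop denominator is s(s+6.4) + 2.29·3.1 = s² + 6.4s + 7.099.
Matching s² + 2ζω_n s + ω_n²: ω_n = √7.099 = 2.664 rad/s and 2ζω_n = 6.4, so ζ = 6.4/(2·2.664) = 1.2.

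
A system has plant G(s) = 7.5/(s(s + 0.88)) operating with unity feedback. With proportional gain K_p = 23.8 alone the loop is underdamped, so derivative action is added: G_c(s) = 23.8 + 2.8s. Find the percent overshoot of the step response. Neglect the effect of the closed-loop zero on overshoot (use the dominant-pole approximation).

Forward path: (23.8 + 2.8s)·7.5/(s(s+0.88)). The closed-loop characteristic equation is s² + (0.88 + 7.5·2.8)s + 7.5·23.8 = 0.
That is s² + 21.88s + 178.5 = 0, so ω_n = 13.36 rad/s and ζ = 21.88/(2·13.36) = 0.8188.
%OS = 100·exp(−πζ/√(1−ζ²)) = 1.13%.

1.13%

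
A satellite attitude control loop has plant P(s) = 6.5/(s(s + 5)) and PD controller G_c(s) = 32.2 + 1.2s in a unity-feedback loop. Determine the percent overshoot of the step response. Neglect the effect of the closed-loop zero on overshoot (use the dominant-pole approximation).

21.2%

Forward path: (32.2 + 1.2s)·6.5/(s(s+5)). The closed-loop characteristic equation is s² + (5 + 6.5·1.2)s + 6.5·32.2 = 0.
That is s² + 12.8s + 209.3 = 0, so ω_n = 14.47 rad/s and ζ = 12.8/(2·14.47) = 0.4424.
%OS = 100·exp(−πζ/√(1−ζ²)) = 21.2%.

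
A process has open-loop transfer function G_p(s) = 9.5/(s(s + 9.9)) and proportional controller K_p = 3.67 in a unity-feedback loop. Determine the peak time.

T_p = 0.976 s

Closed-loop characteristic equation: s² + 9.9s + 34.87 = 0, so ω_n = 5.905 rad/s and ζ = 9.9/(2·5.905) = 0.8383.
Damped frequency ω_d = ω_n√(1−ζ²) = 3.219 rad/s, so peak time T_p = π/ω_d = 0.976 s.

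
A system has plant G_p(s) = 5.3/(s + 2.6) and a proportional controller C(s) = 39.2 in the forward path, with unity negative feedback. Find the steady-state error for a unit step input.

0.0124

The loop is type 0. Static position error constant K_pos = C(0)·G_p(0) = 39.2·2.038 = 79.91.
Steady-state error to a unit step: e_ss = 1/(1+K_pos) = 1/80.91 = 0.0124.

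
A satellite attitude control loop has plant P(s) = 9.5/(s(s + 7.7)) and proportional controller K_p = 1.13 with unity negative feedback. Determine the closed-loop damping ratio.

ζ = 1.18

With unity feedback the closed-loop characteristic equation is s² + 7.7s + 1.13·9.5 = s² + 7.7s + 10.73 = 0.
So ω_n² = 10.73 ⇒ ω_n = 3.276 rad/s, and ζ = 7.7/(2ω_n) = 1.18.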